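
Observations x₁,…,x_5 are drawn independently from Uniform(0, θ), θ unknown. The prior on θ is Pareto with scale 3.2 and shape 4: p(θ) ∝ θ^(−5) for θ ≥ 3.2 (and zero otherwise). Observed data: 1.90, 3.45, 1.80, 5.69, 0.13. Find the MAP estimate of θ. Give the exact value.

θ̂_MAP = 5.69

The Uniform(0, θ) likelihood is θ^(−n) for θ ≥ max(xᵢ), zero otherwise. Here max(xᵢ) = 5.69.
Posterior ∝ θ^(−5) · θ^(−5) = θ^(−10) on θ ≥ max(3.2, 5.69) = 5.69.
This density is strictly decreasing in θ, so the posterior mode lies at the lower boundary of the support.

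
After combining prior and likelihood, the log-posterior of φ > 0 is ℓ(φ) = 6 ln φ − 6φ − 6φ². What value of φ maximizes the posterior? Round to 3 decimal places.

φ̂_MAP = 0.500

ℓ'(φ) = 6/φ − 6 − 12φ. Setting this to zero and multiplying by φ: 12φ² + 6φ − 6 = 0.
φ = (−6 + √(6² + 4·12·6)) / (2·12) = (−6 + √324) / 24 = (−6 + 18)/24 = 1/2.
ℓ''(φ) = −6/φ² − 12 < 0, confirming a maximum.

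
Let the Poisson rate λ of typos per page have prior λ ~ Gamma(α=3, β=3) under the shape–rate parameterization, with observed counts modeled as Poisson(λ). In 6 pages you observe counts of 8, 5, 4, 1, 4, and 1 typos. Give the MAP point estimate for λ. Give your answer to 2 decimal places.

Σxᵢ = 8+5+4+1+4+1 = 23, with n = 6.
Posterior ∝ λ^2e^(−3λ) · λ^23e^(−6λ) = λ^25e^(−9λ), i.e. Gamma(shape=26, rate=9).
The mode of a Gamma(a, b) with a ≥ 1 (shape–rate) is (a−1)/b = 25/9 ≈ 2.78.

λ̂_MAP = 2.78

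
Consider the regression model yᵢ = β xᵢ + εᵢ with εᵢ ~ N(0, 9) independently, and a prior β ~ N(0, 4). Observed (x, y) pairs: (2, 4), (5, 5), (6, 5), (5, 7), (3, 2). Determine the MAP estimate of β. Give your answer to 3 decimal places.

log p(β | y) = −Σ(yᵢ − βxᵢ)²/(2·9) − β²/(2·4) + const.
Setting the derivative to zero: Σxᵢ(yᵢ − βxᵢ)/9 − β/4 = 0, so β = Σxᵢyᵢ / (Σxᵢ² + σ²/τ²).
Σxᵢyᵢ = 2·4 + 5·5 + 6·5 + 5·7 + 3·2 = 104; Σxᵢ² = 99; σ²/τ² = 2.25.
β̂_MAP = 104 / (99 + 2.25) = 104/101.25 ≈ 1.027.

β̂_MAP = 1.027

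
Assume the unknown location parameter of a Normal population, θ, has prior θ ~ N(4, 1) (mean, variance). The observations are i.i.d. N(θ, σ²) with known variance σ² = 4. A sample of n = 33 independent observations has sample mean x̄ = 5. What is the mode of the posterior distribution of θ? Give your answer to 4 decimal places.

n = 33, x̄ = 5.
For a Normal prior and Normal likelihood with known variance, the posterior is Normal; its mode equals its mean, the precision-weighted average.
Prior precision 1/σ₀² = 1/1 = 1; data precision n/σ² = 33/4 = 8.25.
θ̂ = (1·4 + 8.25·5) / (1 + 8.25) = 45.25/9.25 = 181/37 ≈ 4.8919.

θ̂_MAP = 4.8919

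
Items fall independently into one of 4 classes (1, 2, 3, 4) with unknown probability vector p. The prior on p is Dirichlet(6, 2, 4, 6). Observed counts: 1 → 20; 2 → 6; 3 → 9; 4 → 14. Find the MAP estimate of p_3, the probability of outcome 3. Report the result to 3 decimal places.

MAP estimate: 0.190

The posterior is Dirichlet(αᵢ + nᵢ) = Dirichlet(26, 8, 13, 20).
For a Dirichlet(a₁,…,a_K) with all aᵢ > 1, the mode has j-th component (aⱼ − 1)/(Σaᵢ − K).
Here Σaᵢ = 67 and K = 4, so p_3 = (13 − 1)/(67 − 4) = 12/63 ≈ 0.190.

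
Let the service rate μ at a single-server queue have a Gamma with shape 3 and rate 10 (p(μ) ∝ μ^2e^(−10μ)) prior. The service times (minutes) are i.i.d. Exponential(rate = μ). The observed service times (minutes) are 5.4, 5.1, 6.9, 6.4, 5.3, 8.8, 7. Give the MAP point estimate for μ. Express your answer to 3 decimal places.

The Exponential(rate=μ) likelihood is ∝ μ^n e^(−μΣtᵢ). Here n = 7 and Σtᵢ = 5.4 + 5.1 + 6.9 + 6.4 + 5.3 + 8.8 + 7 = 44.9.
Posterior ∝ μ^2e^(−10μ) · μ^7e^(−44.9μ) = μ^9e^(−54.9μ), i.e. Gamma(10, 54.9).
Mode = (a−1)/b = 9/54.9 ≈ 0.164.

μ̂_MAP = 0.164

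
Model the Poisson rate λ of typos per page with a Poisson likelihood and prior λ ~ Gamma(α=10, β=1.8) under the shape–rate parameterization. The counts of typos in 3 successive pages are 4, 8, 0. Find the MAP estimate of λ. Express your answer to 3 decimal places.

λ̂_MAP = 4.375

Σxᵢ = 4+8+0 = 12, with n = 3.
Posterior ∝ λ^9e^(−1.8λ) · λ^12e^(−3λ) = λ^21e^(−4.8λ), i.e. Gamma(shape=22, rate=4.8).
The mode of a Gamma(a, b) with a ≥ 1 (shape–rate) is (a−1)/b = 21/4.8 ≈ 4.375.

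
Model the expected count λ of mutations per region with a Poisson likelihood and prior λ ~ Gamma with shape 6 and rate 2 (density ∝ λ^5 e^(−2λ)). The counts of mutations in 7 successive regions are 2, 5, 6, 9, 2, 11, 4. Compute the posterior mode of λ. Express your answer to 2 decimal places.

Σxᵢ = 2+5+6+9+2+11+4 = 39, with n = 7.
Posterior ∝ λ^5e^(−2λ) · λ^39e^(−7λ) = λ^44e^(−9λ), i.e. Gamma(shape=45, rate=9).
The mode of a Gamma(a, b) with a ≥ 1 (shape–rate) is (a−1)/b = 44/9 ≈ 4.89.

λ̂_MAP = 4.89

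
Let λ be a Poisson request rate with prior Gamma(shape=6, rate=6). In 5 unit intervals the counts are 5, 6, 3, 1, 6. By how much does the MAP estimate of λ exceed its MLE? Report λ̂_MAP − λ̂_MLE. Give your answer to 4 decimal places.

MAP − MLE = -1.8364

Σxᵢ = 21. Posterior is Gamma(27, 11); MAP = (27−1)/11 = 26/11 ≈ 2.36364.
MLE = x̄ = 21/5 ≈ 4.20000.
Difference = 26/11 − 21/5 = -101/55 ≈ -1.8364.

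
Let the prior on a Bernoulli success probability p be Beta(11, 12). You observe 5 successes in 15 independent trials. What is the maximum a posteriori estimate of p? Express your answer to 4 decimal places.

p̂_MAP = 0.4167

Prior: Beta(11, 12).
Data: 5 successes in 15 trials. The binomial likelihood contributes p^5(1−p)^10, so the posterior is Beta(11+5, 12+10) = Beta(16, 22).
For Beta(a, b) with a, b > 1 the mode is (a−1)/(a+b−2) = 15/36 ≈ 0.4167.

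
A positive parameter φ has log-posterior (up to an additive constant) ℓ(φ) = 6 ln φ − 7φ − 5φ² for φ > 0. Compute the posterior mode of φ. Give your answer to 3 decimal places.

φ̂_MAP = 0.500

ℓ'(φ) = 6/φ − 7 − 10φ. Setting this to zero and multiplying by φ: 10φ² + 7φ − 6 = 0.
φ = (−7 + √(7² + 4·10·6)) / (2·10) = (−7 + √289) / 20 = (−7 + 17)/20 = 1/2.
ℓ''(φ) = −6/φ² − 10 < 0, confirming a maximum.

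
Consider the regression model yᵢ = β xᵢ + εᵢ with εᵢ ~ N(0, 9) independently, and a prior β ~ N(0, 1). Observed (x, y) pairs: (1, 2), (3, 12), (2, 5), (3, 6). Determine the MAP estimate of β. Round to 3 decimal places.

log p(β | y) = −Σ(yᵢ − βxᵢ)²/(2·9) − β²/(2·1) + const.
Setting the derivative to zero: Σxᵢ(yᵢ − βxᵢ)/9 − β/1 = 0, so β = Σxᵢyᵢ / (Σxᵢ² + σ²/τ²).
Σxᵢyᵢ = 1·2 + 3·12 + 2·5 + 3·6 = 66; Σxᵢ² = 23; σ²/τ² = 9.
β̂_MAP = 66 / (23 + 9) = 66/32 ≈ 2.063.

β̂_MAP = 2.063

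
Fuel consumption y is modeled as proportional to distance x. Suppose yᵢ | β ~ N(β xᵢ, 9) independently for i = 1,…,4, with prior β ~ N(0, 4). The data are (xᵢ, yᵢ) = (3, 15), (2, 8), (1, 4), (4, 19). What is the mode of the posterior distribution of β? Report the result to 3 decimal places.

log p(β | y) = −Σ(yᵢ − βxᵢ)²/(2·9) − β²/(2·4) + const.
Setting the derivative to zero: Σxᵢ(yᵢ − βxᵢ)/9 − β/4 = 0, so β = Σxᵢyᵢ / (Σxᵢ² + σ²/τ²).
Σxᵢyᵢ = 3·15 + 2·8 + 1·4 + 4·19 = 141; Σxᵢ² = 30; σ²/τ² = 2.25.
β̂_MAP = 141 / (30 + 2.25) = 141/32.25 ≈ 4.372.

β̂_MAP = 4.372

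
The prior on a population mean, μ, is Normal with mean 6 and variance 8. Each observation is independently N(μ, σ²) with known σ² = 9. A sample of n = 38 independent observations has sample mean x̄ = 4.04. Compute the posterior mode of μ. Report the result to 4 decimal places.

μ̂_MAP = 4.0964

n = 38, x̄ = 4.04.
For a Normal prior and Normal likelihood with known variance, the posterior is Normal; its mode equals its mean, the precision-weighted average.
Prior precision 1/σ₀² = 1/8 = 0.125; data precision n/σ² = 38/9.
μ̂ = (0.125·6 + (38/9)·4.04) / (0.125 + 38/9) = (16027/900)/(313/72) = 32054/7825 ≈ 4.0964.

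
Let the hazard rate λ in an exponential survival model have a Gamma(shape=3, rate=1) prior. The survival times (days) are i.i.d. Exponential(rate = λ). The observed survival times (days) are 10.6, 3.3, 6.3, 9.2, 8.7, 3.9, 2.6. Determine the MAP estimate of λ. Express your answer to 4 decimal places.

λ̂_MAP = 0.1974

The Exponential(rate=λ) likelihood is ∝ λ^n e^(−λΣtᵢ). Here n = 7 and Σtᵢ = 10.6 + 3.3 + 6.3 + 9.2 + 8.7 + 3.9 + 2.6 = 44.6.
Posterior ∝ λ^2e^(−1λ) · λ^7e^(−44.6λ) = λ^9e^(−45.6λ), i.e. Gamma(10, 45.6).
Mode = (a−1)/b = 9/45.6 ≈ 0.1974.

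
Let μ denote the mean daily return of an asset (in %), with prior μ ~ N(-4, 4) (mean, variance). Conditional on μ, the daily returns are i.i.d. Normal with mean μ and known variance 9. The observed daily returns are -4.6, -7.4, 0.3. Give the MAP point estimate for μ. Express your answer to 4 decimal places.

n = 3; x̄ = ((-4.6) + (-7.4) + 0.3)/3 = -11.7/3 = -3.9.
For a Normal prior and Normal likelihood with known variance, the posterior is Normal; its mode equals its mean, the precision-weighted average.
Prior precision 1/σ₀² = 1/4 = 0.25; data precision n/σ² = 3/9 = 1/3.
μ̂ = (0.25·(-4) + (1/3)·(-3.9)) / (0.25 + 1/3) = (-2.3)/(7/12) = -138/35 ≈ -3.9429.

μ̂_MAP = -3.9429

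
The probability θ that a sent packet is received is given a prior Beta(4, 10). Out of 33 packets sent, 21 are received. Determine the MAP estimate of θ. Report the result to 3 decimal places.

θ̂_MAP = 0.533

Prior: Beta(4, 10).
Data: 21 successes in 33 trials. The binomial likelihood contributes θ^21(1−θ)^12, so the posterior is Beta(4+21, 10+12) = Beta(25, 22).
For Beta(a, b) with a, b > 1 the mode is (a−1)/(a+b−2) = 24/45 ≈ 0.533.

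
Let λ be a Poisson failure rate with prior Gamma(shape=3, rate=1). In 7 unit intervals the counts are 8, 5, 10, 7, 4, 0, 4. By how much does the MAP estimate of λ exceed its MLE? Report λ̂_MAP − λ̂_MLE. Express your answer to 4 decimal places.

MAP − MLE = -0.4286

Σxᵢ = 38. Posterior is Gamma(41, 8); MAP = (41−1)/8 = 40/8 ≈ 5.00000.
MLE = x̄ = 38/7 ≈ 5.42857.
Difference = 40/8 − 38/7 = -3/7 ≈ -0.4286.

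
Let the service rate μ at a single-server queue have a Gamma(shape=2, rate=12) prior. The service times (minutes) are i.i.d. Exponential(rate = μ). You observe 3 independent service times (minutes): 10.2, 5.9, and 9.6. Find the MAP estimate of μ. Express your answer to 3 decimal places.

The Exponential(rate=μ) likelihood is ∝ μ^n e^(−μΣtᵢ). Here n = 3 and Σtᵢ = 10.2 + 5.9 + 9.6 = 25.7.
Posterior ∝ μe^(−12μ) · μ^3e^(−25.7μ) = μ^4e^(−37.7μ), i.e. Gamma(5, 37.7).
Mode = (a−1)/b = 4/37.7 ≈ 0.106.

μ̂_MAP = 0.106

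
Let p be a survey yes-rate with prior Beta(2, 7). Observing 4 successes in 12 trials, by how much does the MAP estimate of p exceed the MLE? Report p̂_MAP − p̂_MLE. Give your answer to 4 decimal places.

Posterior is Beta(6, 15); MAP = (6−1)/(21−2) = 5/19 ≈ 0.26316.
MLE ignores the prior: p̂_MLE = k/n = 4/12 ≈ 0.33333.
Difference = 5/19 − 4/12 = -4/57 ≈ -0.0702.

MAP − MLE = -0.0702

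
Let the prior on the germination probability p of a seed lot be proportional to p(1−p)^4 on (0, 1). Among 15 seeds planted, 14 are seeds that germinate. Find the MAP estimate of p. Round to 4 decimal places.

p̂_MAP = 0.7500

The prior density ∝ p(1−p)^4 is the kernel of Beta(2, 5).
Data: 14 successes in 15 trials. The binomial likelihood contributes p^14(1−p)^1, so the posterior is Beta(2+14, 5+1) = Beta(16, 6).
For Beta(a, b) with a, b > 1 the mode is (a−1)/(a+b−2) = 15/20 ≈ 0.7500.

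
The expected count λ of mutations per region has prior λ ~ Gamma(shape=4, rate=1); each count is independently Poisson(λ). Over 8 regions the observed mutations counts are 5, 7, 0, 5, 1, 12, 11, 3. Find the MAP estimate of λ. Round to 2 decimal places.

λ̂_MAP = 5.22

Σxᵢ = 5+7+0+5+1+12+11+3 = 44, with n = 8.
Posterior ∝ λ^3e^(−1λ) · λ^44e^(−8λ) = λ^47e^(−9λ), i.e. Gamma(shape=48, rate=9).
The mode of a Gamma(a, b) with a ≥ 1 (shape–rate) is (a−1)/b = 47/9 ≈ 5.22.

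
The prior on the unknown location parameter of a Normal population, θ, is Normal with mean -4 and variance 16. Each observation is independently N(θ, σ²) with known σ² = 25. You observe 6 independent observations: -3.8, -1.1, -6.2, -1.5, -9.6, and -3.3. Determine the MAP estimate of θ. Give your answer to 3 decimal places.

θ̂_MAP = -4.198

n = 6; x̄ = ((-3.8) + (-1.1) + (-6.2) + (-1.5) + (-9.6) + (-3.3))/6 = -25.5/6 = -4.25.
For a Normal prior and Normal likelihood with known variance, the posterior is Normal; its mode equals its mean, the precision-weighted average.
Prior precision 1/σ₀² = 1/16 = 0.0625; data precision n/σ² = 6/25 = 0.24.
θ̂ = (0.0625·(-4) + 0.24·(-4.25)) / (0.0625 + 0.24) = (-1.27)/0.3025 = -508/121 ≈ -4.198.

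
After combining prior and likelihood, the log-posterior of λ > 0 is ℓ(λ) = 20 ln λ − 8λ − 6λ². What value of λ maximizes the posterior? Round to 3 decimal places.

ℓ'(λ) = 20/λ − 8 − 12λ. Setting this to zero and multiplying by λ: 12λ² + 8λ − 20 = 0.
λ = (−8 + √(8² + 4·12·20)) / (2·12) = (−8 + √1024) / 24 = (−8 + 32)/24 = 1.
ℓ''(λ) = −20/λ² − 12 < 0, confirming a maximum.

λ̂_MAP = 1.000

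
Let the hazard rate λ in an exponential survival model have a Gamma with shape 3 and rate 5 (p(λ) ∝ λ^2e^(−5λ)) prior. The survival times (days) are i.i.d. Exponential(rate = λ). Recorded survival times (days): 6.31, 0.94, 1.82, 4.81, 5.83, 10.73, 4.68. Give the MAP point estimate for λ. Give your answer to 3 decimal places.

λ̂_MAP = 0.224

The Exponential(rate=λ) likelihood is ∝ λ^n e^(−λΣtᵢ). Here n = 7 and Σtᵢ = 6.31 + 0.94 + 1.82 + 4.81 + 5.83 + 10.73 + 4.68 = 35.12.
Posterior ∝ λ^2e^(−5λ) · λ^7e^(−35.12λ) = λ^9e^(−40.12λ), i.e. Gamma(10, 40.12).
Mode = (a−1)/b = 9/40.12 ≈ 0.224.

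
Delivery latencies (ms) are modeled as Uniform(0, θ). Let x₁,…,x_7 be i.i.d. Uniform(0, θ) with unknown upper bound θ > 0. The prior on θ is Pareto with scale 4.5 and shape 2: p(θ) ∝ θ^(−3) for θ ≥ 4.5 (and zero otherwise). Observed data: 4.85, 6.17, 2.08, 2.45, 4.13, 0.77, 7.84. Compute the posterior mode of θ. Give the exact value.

The Uniform(0, θ) likelihood is θ^(−n) for θ ≥ max(xᵢ), zero otherwise. Here max(xᵢ) = 7.84.
Posterior ∝ θ^(−3) · θ^(−7) = θ^(−10) on θ ≥ max(4.5, 7.84) = 7.84.
This density is strictly decreasing in θ, so the posterior mode lies at the lower boundary of the support.

θ̂_MAP = 7.84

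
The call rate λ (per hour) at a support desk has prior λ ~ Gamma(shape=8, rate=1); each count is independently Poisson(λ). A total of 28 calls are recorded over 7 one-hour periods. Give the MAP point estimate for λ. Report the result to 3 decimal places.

Σxᵢ = 28, n = 7.
Posterior ∝ λ^7e^(−1λ) · λ^28e^(−7λ) = λ^35e^(−8λ), i.e. Gamma(shape=36, rate=8).
The mode of a Gamma(a, b) with a ≥ 1 (shape–rate) is (a−1)/b = 35/8 ≈ 4.375.

λ̂_MAP = 4.375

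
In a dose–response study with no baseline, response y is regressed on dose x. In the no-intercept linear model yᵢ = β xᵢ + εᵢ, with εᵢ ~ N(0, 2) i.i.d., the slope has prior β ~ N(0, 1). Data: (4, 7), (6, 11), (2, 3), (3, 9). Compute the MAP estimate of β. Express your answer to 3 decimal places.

β̂_MAP = 1.896

log p(β | y) = −Σ(yᵢ − βxᵢ)²/(2·2) − β²/(2·1) + const.
Setting the derivative to zero: Σxᵢ(yᵢ − βxᵢ)/2 − β/1 = 0, so β = Σxᵢyᵢ / (Σxᵢ² + σ²/τ²).
Σxᵢyᵢ = 4·7 + 6·11 + 2·3 + 3·9 = 127; Σxᵢ² = 65; σ²/τ² = 2.
β̂_MAP = 127 / (65 + 2) = 127/67 ≈ 1.896.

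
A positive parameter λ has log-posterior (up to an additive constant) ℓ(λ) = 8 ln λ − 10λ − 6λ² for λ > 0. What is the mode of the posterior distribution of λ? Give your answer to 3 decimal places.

ℓ'(λ) = 8/λ − 10 − 12λ. Setting this to zero and multiplying by λ: 12λ² + 10λ − 8 = 0.
λ = (−10 + √(10² + 4·12·8)) / (2·12) = (−10 + √484) / 24 = (−10 + 22)/24 = 1/2.
ℓ''(λ) = −8/λ² − 12 < 0, confirming a maximum.

λ̂_MAP = 0.500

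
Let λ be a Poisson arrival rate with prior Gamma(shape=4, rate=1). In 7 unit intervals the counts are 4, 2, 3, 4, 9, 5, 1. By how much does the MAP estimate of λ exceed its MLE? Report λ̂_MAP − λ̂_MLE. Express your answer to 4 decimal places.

Σxᵢ = 28. Posterior is Gamma(32, 8); MAP = (32−1)/8 = 31/8 ≈ 3.87500.
MLE = x̄ = 28/7 ≈ 4.00000.
Difference = 31/8 − 28/7 = -1/8 ≈ -0.1250.

MAP − MLE = -0.1250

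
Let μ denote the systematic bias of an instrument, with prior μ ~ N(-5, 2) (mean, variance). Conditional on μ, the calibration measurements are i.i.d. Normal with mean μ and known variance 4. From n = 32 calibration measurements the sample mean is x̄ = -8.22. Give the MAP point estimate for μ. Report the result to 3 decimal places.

μ̂_MAP = -8.031

n = 32, x̄ = -8.22.
For a Normal prior and Normal likelihood with known variance, the posterior is Normal; its mode equals its mean, the precision-weighted average.
Prior precision 1/σ₀² = 1/2 = 0.5; data precision n/σ² = 32/4 = 8.
μ̂ = (0.5·(-5) + 8·(-8.22)) / (0.5 + 8) = (-68.26)/8.5 = -3413/425 ≈ -8.031.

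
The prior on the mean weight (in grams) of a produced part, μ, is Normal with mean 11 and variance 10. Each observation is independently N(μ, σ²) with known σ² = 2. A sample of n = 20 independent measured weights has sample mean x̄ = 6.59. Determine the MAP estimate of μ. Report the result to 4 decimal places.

n = 20, x̄ = 6.59.
For a Normal prior and Normal likelihood with known variance, the posterior is Normal; its mode equals its mean, the precision-weighted average.
Prior precision 1/σ₀² = 1/10 = 0.1; data precision n/σ² = 20/2 = 10.
μ̂ = (0.1·11 + 10·6.59) / (0.1 + 10) = 67/10.1 = 670/101 ≈ 6.6337.

μ̂_MAP = 6.6337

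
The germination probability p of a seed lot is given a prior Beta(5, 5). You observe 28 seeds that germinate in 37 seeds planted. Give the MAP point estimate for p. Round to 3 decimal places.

p̂_MAP = 0.711

Prior: Beta(5, 5).
Data: 28 successes in 37 trials. The binomial likelihood contributes p^28(1−p)^9, so the posterior is Beta(5+28, 5+9) = Beta(33, 14).
For Beta(a, b) with a, b > 1 the mode is (a−1)/(a+b−2) = 32/45 ≈ 0.711.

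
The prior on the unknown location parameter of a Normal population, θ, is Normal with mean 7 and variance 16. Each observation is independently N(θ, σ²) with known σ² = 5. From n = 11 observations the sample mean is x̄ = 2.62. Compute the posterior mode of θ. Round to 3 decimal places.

n = 11, x̄ = 2.62.
For a Normal prior and Normal likelihood with known variance, the posterior is Normal; its mode equals its mean, the precision-weighted average.
Prior precision 1/σ₀² = 1/16 = 0.0625; data precision n/σ² = 11/5 = 2.2.
θ̂ = (0.0625·7 + 2.2·2.62) / (0.0625 + 2.2) = 6.2015/2.2625 = 12403/4525 ≈ 2.741.

θ̂_MAP = 2.741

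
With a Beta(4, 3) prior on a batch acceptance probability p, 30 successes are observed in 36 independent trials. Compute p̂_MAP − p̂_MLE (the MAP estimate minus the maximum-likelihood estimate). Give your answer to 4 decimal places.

MAP − MLE = -0.0285

Posterior is Beta(34, 9); MAP = (34−1)/(43−2) = 33/41 ≈ 0.80488.
MLE ignores the prior: p̂_MLE = k/n = 30/36 ≈ 0.83333.
Difference = 33/41 − 30/36 = -7/246 ≈ -0.0285.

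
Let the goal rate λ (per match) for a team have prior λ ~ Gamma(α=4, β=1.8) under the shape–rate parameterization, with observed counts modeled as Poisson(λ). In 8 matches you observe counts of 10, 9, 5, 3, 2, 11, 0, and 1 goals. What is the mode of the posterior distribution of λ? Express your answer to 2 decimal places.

λ̂_MAP = 4.49

Σxᵢ = 10+9+5+3+2+11+0+1 = 41, with n = 8.
Posterior ∝ λ^3e^(−1.8λ) · λ^41e^(−8λ) = λ^44e^(−9.8λ), i.e. Gamma(shape=45, rate=9.8).
The mode of a Gamma(a, b) with a ≥ 1 (shape–rate) is (a−1)/b = 44/9.8 ≈ 4.49.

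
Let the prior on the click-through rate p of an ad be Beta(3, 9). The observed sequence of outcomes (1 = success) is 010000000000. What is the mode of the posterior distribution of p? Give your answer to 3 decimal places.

Prior: Beta(3, 9).
Data: 1 success in 12 trials (from the sequence). The binomial likelihood contributes p(1−p)^11, so the posterior is Beta(3+1, 9+11) = Beta(4, 20).
For Beta(a, b) with a, b > 1 the mode is (a−1)/(a+b−2) = 3/22 ≈ 0.136.

p̂_MAP = 0.136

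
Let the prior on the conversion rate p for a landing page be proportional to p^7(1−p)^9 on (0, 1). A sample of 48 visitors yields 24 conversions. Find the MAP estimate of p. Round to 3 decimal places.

The prior density ∝ p^7(1−p)^9 is the kernel of Beta(8, 10).
Data: 24 successes in 48 trials. The binomial likelihood contributes p^24(1−p)^24, so the posterior is Beta(8+24, 10+24) = Beta(32, 34).
For Beta(a, b) with a, b > 1 the mode is (a−1)/(a+b−2) = 31/64 ≈ 0.484.

p̂_MAP = 0.484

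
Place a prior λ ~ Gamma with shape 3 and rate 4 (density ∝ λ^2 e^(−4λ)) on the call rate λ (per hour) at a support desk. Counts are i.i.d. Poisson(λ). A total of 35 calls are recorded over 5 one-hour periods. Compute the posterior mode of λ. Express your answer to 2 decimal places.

λ̂_MAP = 4.11

Σxᵢ = 35, n = 5.
Posterior ∝ λ^2e^(−4λ) · λ^35e^(−5λ) = λ^37e^(−9λ), i.e. Gamma(shape=38, rate=9).
The mode of a Gamma(a, b) with a ≥ 1 (shape–rate) is (a−1)/b = 37/9 ≈ 4.11.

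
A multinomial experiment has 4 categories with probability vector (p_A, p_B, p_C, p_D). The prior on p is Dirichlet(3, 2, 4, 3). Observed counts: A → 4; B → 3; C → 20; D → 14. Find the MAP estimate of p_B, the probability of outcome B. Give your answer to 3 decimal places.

MAP estimate of p_B = 0.082

The posterior is Dirichlet(αᵢ + nᵢ) = Dirichlet(7, 5, 24, 17).
For a Dirichlet(a₁,…,a_K) with all aᵢ > 1, the mode has j-th component (aⱼ − 1)/(Σaᵢ − K).
Here Σaᵢ = 53 and K = 4, so p_B = (5 − 1)/(53 − 4) = 4/49 ≈ 0.082.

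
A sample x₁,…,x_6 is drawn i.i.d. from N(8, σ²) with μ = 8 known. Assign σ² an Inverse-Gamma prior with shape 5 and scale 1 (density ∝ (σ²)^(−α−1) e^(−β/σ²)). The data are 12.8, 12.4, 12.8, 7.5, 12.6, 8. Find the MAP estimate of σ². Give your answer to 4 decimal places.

Sum of squared deviations about the known mean: SS = (12.8−8)² + (12.4−8)² + (12.8−8)² + (7.5−8)² + (12.6−8)² + (8−8)² = 86.85.
The Normal likelihood contributes (σ²)^(−n/2) exp(−SS/(2σ²)), so the posterior is Inverse-Gamma(α + n/2, β + SS/2) = Inverse-Gamma(8, 44.425).
The mode of Inverse-Gamma(a, b) is b/(a+1) = 44.425/9 ≈ 4.9361.

σ̂²_MAP = 4.9361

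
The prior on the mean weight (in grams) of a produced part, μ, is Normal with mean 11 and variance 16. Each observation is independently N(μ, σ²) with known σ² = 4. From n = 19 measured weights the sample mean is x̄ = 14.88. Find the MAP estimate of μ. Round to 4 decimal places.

n = 19, x̄ = 14.88.
For a Normal prior and Normal likelihood with known variance, the posterior is Normal; its mode equals its mean, the precision-weighted average.
Prior precision 1/σ₀² = 1/16 = 0.0625; data precision n/σ² = 19/4 = 4.75.
μ̂ = (0.0625·11 + 4.75·14.88) / (0.0625 + 4.75) = 71.3675/4.8125 = 28547/1925 ≈ 14.8296.

μ̂_MAP = 14.8296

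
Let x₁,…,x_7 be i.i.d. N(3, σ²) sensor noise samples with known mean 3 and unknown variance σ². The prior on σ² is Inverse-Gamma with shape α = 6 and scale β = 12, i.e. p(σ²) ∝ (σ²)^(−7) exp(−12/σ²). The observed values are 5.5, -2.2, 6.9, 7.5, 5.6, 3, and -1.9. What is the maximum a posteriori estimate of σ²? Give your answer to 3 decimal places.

σ̂²_MAP = 5.882

Sum of squared deviations about the known mean: SS = (5.5−3)² + (-2.2−3)² + (6.9−3)² + (7.5−3)² + (5.6−3)² + (3−3)² + (-1.9−3)² = 99.52.
The Normal likelihood contributes (σ²)^(−n/2) exp(−SS/(2σ²)), so the posterior is Inverse-Gamma(α + n/2, β + SS/2) = Inverse-Gamma(9.5, 61.76).
The mode of Inverse-Gamma(a, b) is b/(a+1) = 61.76/10.5 ≈ 5.882.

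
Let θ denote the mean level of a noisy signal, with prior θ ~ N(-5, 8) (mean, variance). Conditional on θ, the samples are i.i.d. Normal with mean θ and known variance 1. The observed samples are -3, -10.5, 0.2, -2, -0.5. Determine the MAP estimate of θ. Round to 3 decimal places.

n = 5; x̄ = ((-3) + (-10.5) + 0.2 + (-2) + (-0.5))/5 = -15.8/5 = -3.16.
For a Normal prior and Normal likelihood with known variance, the posterior is Normal; its mode equals its mean, the precision-weighted average.
Prior precision 1/σ₀² = 1/8 = 0.125; data precision n/σ² = 5/1 = 5.
θ̂ = (0.125·(-5) + 5·(-3.16)) / (0.125 + 5) = (-16.425)/5.125 = -657/205 ≈ -3.205.

θ̂_MAP = -3.205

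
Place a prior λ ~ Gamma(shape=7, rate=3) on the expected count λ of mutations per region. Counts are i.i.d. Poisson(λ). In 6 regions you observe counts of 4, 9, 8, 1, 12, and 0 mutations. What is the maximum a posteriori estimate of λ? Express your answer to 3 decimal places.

Σxᵢ = 4+9+8+1+12+0 = 34, with n = 6.
Posterior ∝ λ^6e^(−3λ) · λ^34e^(−6λ) = λ^40e^(−9λ), i.e. Gamma(shape=41, rate=9).
The mode of a Gamma(a, b) with a ≥ 1 (shape–rate) is (a−1)/b = 40/9 ≈ 4.444.

λ̂_MAP = 4.444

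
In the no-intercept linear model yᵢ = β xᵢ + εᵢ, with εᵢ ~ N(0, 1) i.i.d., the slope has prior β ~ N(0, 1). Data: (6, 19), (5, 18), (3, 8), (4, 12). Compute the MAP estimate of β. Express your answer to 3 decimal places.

β̂_MAP = 3.172

log p(β | y) = −Σ(yᵢ − βxᵢ)²/(2·1) − β²/(2·1) + const.
Setting the derivative to zero: Σxᵢ(yᵢ − βxᵢ)/1 − β/1 = 0, so β = Σxᵢyᵢ / (Σxᵢ² + σ²/τ²).
Σxᵢyᵢ = 6·19 + 5·18 + 3·8 + 4·12 = 276; Σxᵢ² = 86; σ²/τ² = 1.
β̂_MAP = 276 / (86 + 1) = 276/87 ≈ 3.172.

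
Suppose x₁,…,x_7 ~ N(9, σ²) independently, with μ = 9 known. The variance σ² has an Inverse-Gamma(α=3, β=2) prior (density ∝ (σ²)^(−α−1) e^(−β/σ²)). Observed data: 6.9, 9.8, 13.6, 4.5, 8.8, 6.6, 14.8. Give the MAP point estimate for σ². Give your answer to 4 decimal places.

Sum of squared deviations about the known mean: SS = (6.9−9)² + (9.8−9)² + (13.6−9)² + (4.5−9)² + (8.8−9)² + (6.6−9)² + (14.8−9)² = 85.9.
The Normal likelihood contributes (σ²)^(−n/2) exp(−SS/(2σ²)), so the posterior is Inverse-Gamma(α + n/2, β + SS/2) = Inverse-Gamma(6.5, 44.95).
The mode of Inverse-Gamma(a, b) is b/(a+1) = 44.95/7.5 ≈ 5.9933.

σ̂²_MAP = 5.9933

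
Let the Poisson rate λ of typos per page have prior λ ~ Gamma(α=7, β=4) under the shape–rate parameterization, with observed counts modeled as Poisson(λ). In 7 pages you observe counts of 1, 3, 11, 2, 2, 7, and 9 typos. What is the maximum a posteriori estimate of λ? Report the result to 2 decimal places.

Σxᵢ = 1+3+11+2+2+7+9 = 35, with n = 7.
Posterior ∝ λ^6e^(−4λ) · λ^35e^(−7λ) = λ^41e^(−11λ), i.e. Gamma(shape=42, rate=11).
The mode of a Gamma(a, b) with a ≥ 1 (shape–rate) is (a−1)/b = 41/11 ≈ 3.73.

λ̂_MAP = 3.73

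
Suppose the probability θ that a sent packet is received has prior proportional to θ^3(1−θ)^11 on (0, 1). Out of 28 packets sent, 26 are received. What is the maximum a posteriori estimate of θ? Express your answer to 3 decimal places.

The prior density ∝ θ^3(1−θ)^11 is the kernel of Beta(4, 12).
Data: 26 successes in 28 trials. The binomial likelihood contributes θ^26(1−θ)^2, so the posterior is Beta(4+26, 12+2) = Beta(30, 14).
For Beta(a, b) with a, b > 1 the mode is (a−1)/(a+b−2) = 29/42 ≈ 0.690.

θ̂_MAP = 0.690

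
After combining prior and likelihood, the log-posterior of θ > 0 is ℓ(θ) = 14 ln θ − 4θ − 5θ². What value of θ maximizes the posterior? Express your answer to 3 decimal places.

ℓ'(θ) = 14/θ − 4 − 10θ. Setting this to zero and multiplying by θ: 10θ² + 4θ − 14 = 0.
θ = (−4 + √(4² + 4·10·14)) / (2·10) = (−4 + √576) / 20 = (−4 + 24)/20 = 1.
ℓ''(θ) = −14/θ² − 10 < 0, confirming a maximum.

θ̂_MAP = 1.000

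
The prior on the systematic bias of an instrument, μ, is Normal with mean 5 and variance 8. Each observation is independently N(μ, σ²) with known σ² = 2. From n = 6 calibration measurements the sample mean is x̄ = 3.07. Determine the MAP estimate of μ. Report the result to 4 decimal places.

n = 6, x̄ = 3.07.
For a Normal prior and Normal likelihood with known variance, the posterior is Normal; its mode equals its mean, the precision-weighted average.
Prior precision 1/σ₀² = 1/8 = 0.125; data precision n/σ² = 6/2 = 3.
μ̂ = (0.125·5 + 3·3.07) / (0.125 + 3) = 9.835/3.125 = 3.1472.

μ̂_MAP = 3.1472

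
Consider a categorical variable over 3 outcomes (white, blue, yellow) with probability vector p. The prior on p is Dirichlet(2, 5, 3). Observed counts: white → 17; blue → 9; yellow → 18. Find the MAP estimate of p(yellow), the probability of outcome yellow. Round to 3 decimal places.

The posterior is Dirichlet(αᵢ + nᵢ) = Dirichlet(19, 14, 21).
For a Dirichlet(a₁,…,a_K) with all aᵢ > 1, the mode has j-th component (aⱼ − 1)/(Σaᵢ − K).
Here Σaᵢ = 54 and K = 3, so p(yellow) = (21 − 1)/(54 − 3) = 20/51 ≈ 0.392.

MAP estimate of p(yellow) = 0.392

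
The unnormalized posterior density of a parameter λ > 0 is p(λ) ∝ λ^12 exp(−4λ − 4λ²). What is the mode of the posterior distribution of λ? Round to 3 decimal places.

λ̂_MAP = 1.000

ℓ'(λ) = 12/λ − 4 − 8λ. Setting this to zero and multiplying by λ: 8λ² + 4λ − 12 = 0.
λ = (−4 + √(4² + 4·8·12)) / (2·8) = (−4 + √400) / 16 = (−4 + 20)/16 = 1.
ℓ''(λ) = −12/λ² − 8 < 0, confirming a maximum.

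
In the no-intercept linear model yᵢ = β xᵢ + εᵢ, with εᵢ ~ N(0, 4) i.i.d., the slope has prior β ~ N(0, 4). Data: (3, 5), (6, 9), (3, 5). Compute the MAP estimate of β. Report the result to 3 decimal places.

log p(β | y) = −Σ(yᵢ − βxᵢ)²/(2·4) − β²/(2·4) + const.
Setting the derivative to zero: Σxᵢ(yᵢ − βxᵢ)/4 − β/4 = 0, so β = Σxᵢyᵢ / (Σxᵢ² + σ²/τ²).
Σxᵢyᵢ = 3·5 + 6·9 + 3·5 = 84; Σxᵢ² = 54; σ²/τ² = 1.
β̂_MAP = 84 / (54 + 1) = 84/55 ≈ 1.527.

β̂_MAP = 1.527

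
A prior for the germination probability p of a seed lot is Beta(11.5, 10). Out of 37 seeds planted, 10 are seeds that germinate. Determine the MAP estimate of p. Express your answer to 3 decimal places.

p̂_MAP = 0.363

Prior: Beta(11.5, 10).
Data: 10 successes in 37 trials. The binomial likelihood contributes p^10(1−p)^27, so the posterior is Beta(11.5+10, 10+27) = Beta(21.5, 37).
For Beta(a, b) with a, b > 1 the mode is (a−1)/(a+b−2) = 20.5/56.5 ≈ 0.363.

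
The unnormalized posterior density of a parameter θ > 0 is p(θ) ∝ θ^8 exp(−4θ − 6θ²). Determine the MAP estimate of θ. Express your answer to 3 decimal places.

θ̂_MAP = 0.667

ℓ'(θ) = 8/θ − 4 − 12θ. Setting this to zero and multiplying by θ: 12θ² + 4θ − 8 = 0.
θ = (−4 + √(4² + 4·12·8)) / (2·12) = (−4 + √400) / 24 = (−4 + 20)/24 = 2/3.
ℓ''(θ) = −8/θ² − 12 < 0, confirming a maximum.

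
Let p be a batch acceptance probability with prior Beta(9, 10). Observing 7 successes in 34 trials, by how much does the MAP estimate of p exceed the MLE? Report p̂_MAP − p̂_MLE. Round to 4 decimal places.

MAP − MLE = 0.0882

Posterior is Beta(16, 37); MAP = (16−1)/(53−2) = 15/51 ≈ 0.29412.
MLE ignores the prior: p̂_MLE = k/n = 7/34 ≈ 0.20588.
Difference = 15/51 − 7/34 = 3/34 ≈ 0.0882.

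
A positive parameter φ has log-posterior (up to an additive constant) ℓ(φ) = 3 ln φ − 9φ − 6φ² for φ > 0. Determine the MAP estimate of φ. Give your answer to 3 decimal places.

ℓ'(φ) = 3/φ − 9 − 12φ. Setting this to zero and multiplying by φ: 12φ² + 9φ − 3 = 0.
φ = (−9 + √(9² + 4·12·3)) / (2·12) = (−9 + √225) / 24 = (−9 + 15)/24 = 1/4.
ℓ''(φ) = −3/φ² − 12 < 0, confirming a maximum.

φ̂_MAP = 0.250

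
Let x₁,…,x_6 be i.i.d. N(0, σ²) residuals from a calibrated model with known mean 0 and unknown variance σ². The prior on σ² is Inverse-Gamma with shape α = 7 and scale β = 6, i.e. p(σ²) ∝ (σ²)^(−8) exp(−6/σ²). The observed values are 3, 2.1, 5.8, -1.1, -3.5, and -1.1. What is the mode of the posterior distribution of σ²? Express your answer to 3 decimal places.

σ̂²_MAP = 3.351

Sum of squared deviations about the known mean: SS = (3−0)² + (2.1−0)² + (5.8−0)² + (-1.1−0)² + (-3.5−0)² + (-1.1−0)² = 61.72.
The Normal likelihood contributes (σ²)^(−n/2) exp(−SS/(2σ²)), so the posterior is Inverse-Gamma(α + n/2, β + SS/2) = Inverse-Gamma(10, 36.86).
The mode of Inverse-Gamma(a, b) is b/(a+1) = 36.86/11 ≈ 3.351.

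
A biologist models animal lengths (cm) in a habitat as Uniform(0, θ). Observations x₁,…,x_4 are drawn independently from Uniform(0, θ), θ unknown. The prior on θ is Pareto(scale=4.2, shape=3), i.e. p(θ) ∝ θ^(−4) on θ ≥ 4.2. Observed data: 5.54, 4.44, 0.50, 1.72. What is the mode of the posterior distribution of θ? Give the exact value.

The Uniform(0, θ) likelihood is θ^(−n) for θ ≥ max(xᵢ), zero otherwise. Here max(xᵢ) = 5.54.
Posterior ∝ θ^(−4) · θ^(−4) = θ^(−8) on θ ≥ max(4.2, 5.54) = 5.54.
This density is strictly decreasing in θ, so the posterior mode lies at the lower boundary of the support.

θ̂_MAP = 5.54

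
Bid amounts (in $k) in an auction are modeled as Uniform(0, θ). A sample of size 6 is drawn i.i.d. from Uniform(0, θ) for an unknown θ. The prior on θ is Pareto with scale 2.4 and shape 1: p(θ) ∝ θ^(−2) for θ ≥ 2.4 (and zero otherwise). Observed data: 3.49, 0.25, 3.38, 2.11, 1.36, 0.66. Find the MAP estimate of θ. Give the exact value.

The Uniform(0, θ) likelihood is θ^(−n) for θ ≥ max(xᵢ), zero otherwise. Here max(xᵢ) = 3.49.
Posterior ∝ θ^(−2) · θ^(−6) = θ^(−8) on θ ≥ max(2.4, 3.49) = 3.49.
This density is strictly decreasing in θ, so the posterior mode lies at the lower boundary of the support.

θ̂_MAP = 3.49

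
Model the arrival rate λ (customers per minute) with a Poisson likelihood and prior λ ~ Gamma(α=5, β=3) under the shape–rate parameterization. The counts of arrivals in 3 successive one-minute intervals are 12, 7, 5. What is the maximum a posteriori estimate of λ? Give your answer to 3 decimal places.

Σxᵢ = 12+7+5 = 24, with n = 3.
Posterior ∝ λ^4e^(−3λ) · λ^24e^(−3λ) = λ^28e^(−6λ), i.e. Gamma(shape=29, rate=6).
The mode of a Gamma(a, b) with a ≥ 1 (shape–rate) is (a−1)/b = 28/6 ≈ 4.667.

λ̂_MAP = 4.667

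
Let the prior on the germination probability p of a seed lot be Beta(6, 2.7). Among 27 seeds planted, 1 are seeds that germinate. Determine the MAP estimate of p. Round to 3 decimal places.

Prior: Beta(6, 2.7).
Data: 1 success in 27 trials. The binomial likelihood contributes p(1−p)^26, so the posterior is Beta(6+1, 2.7+26) = Beta(7, 28.7).
For Beta(a, b) with a, b > 1 the mode is (a−1)/(a+b−2) = 6/33.7 ≈ 0.178.

p̂_MAP = 0.178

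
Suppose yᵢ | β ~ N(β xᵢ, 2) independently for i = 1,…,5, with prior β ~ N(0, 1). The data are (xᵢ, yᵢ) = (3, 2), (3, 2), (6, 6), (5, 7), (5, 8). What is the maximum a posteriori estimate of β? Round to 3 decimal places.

β̂_MAP = 1.160

log p(β | y) = −Σ(yᵢ − βxᵢ)²/(2·2) − β²/(2·1) + const.
Setting the derivative to zero: Σxᵢ(yᵢ − βxᵢ)/2 − β/1 = 0, so β = Σxᵢyᵢ / (Σxᵢ² + σ²/τ²).
Σxᵢyᵢ = 3·2 + 3·2 + 6·6 + 5·7 + 5·8 = 123; Σxᵢ² = 104; σ²/τ² = 2.
β̂_MAP = 123 / (104 + 2) = 123/106 ≈ 1.160.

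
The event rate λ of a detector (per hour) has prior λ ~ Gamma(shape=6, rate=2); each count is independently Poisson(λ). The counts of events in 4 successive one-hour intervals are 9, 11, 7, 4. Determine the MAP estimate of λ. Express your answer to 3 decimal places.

Σxᵢ = 9+11+7+4 = 31, with n = 4.
Posterior ∝ λ^5e^(−2λ) · λ^31e^(−4λ) = λ^36e^(−6λ), i.e. Gamma(shape=37, rate=6).
The mode of a Gamma(a, b) with a ≥ 1 (shape–rate) is (a−1)/b = 36/6 ≈ 6.000.

λ̂_MAP = 6.000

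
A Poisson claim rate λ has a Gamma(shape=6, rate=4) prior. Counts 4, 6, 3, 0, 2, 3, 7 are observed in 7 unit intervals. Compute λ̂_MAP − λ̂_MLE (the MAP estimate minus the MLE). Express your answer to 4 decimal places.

Σxᵢ = 25. Posterior is Gamma(31, 11); MAP = (31−1)/11 = 30/11 ≈ 2.72727.
MLE = x̄ = 25/7 ≈ 3.57143.
Difference = 30/11 − 25/7 = -65/77 ≈ -0.8442.

MAP − MLE = -0.8442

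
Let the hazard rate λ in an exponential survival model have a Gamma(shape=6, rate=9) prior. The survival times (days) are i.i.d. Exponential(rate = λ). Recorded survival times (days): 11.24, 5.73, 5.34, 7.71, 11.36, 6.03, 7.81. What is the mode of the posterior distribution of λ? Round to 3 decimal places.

λ̂_MAP = 0.187

The Exponential(rate=λ) likelihood is ∝ λ^n e^(−λΣtᵢ). Here n = 7 and Σtᵢ = 11.24 + 5.73 + 5.34 + 7.71 + 11.36 + 6.03 + 7.81 = 55.22.
Posterior ∝ λ^5e^(−9λ) · λ^7e^(−55.22λ) = λ^12e^(−64.22λ), i.e. Gamma(13, 64.22).
Mode = (a−1)/b = 12/64.22 ≈ 0.187.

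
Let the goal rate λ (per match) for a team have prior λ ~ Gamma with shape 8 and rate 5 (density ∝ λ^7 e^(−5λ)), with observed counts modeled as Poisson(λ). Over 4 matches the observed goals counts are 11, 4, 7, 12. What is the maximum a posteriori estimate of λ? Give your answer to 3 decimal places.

Σxᵢ = 11+4+7+12 = 34, with n = 4.
Posterior ∝ λ^7e^(−5λ) · λ^34e^(−4λ) = λ^41e^(−9λ), i.e. Gamma(shape=42, rate=9).
The mode of a Gamma(a, b) with a ≥ 1 (shape–rate) is (a−1)/b = 41/9 ≈ 4.556.

λ̂_MAP = 4.556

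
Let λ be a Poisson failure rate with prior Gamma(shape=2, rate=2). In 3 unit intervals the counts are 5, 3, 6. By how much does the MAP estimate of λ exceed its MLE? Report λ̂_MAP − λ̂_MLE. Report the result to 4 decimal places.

MAP − MLE = -1.6667

Σxᵢ = 14. Posterior is Gamma(16, 5); MAP = (16−1)/5 = 15/5 ≈ 3.00000.
MLE = x̄ = 14/3 ≈ 4.66667.
Difference = 15/5 − 14/3 = -5/3 ≈ -1.6667.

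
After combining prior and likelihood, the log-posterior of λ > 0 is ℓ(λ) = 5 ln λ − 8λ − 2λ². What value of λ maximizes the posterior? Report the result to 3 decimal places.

ℓ'(λ) = 5/λ − 8 − 4λ. Setting this to zero and multiplying by λ: 4λ² + 8λ − 5 = 0.
λ = (−8 + √(8² + 4·4·5)) / (2·4) = (−8 + √144) / 8 = (−8 + 12)/8 = 1/2.
ℓ''(λ) = −5/λ² − 4 < 0, confirming a maximum.

λ̂_MAP = 0.500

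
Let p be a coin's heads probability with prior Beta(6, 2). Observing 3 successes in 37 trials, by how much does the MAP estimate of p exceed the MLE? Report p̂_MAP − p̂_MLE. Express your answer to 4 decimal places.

Posterior is Beta(9, 36); MAP = (9−1)/(45−2) = 8/43 ≈ 0.18605.
MLE ignores the prior: p̂_MLE = k/n = 3/37 ≈ 0.08108.
Difference = 8/43 − 3/37 = 167/1591 ≈ 0.1050.

MAP − MLE = 0.1050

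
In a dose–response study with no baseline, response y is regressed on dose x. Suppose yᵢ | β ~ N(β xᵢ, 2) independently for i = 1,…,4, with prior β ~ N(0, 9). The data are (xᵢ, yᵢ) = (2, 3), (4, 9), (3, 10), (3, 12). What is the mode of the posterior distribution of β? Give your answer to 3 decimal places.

log p(β | y) = −Σ(yᵢ − βxᵢ)²/(2·2) − β²/(2·9) + const.
Setting the derivative to zero: Σxᵢ(yᵢ − βxᵢ)/2 − β/9 = 0, so β = Σxᵢyᵢ / (Σxᵢ² + σ²/τ²).
Σxᵢyᵢ = 2·3 + 4·9 + 3·10 + 3·12 = 108; Σxᵢ² = 38; σ²/τ² = 2/9.
β̂_MAP = 108 / (38 + 2/9) = 108/(344/9) = 243/86 ≈ 2.826.

β̂_MAP = 2.826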